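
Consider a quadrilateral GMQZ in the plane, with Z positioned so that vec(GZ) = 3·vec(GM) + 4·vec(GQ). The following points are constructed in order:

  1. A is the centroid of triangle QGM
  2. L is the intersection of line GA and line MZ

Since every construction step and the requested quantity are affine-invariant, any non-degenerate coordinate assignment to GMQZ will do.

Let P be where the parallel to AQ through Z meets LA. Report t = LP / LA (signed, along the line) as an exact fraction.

t = -4/5

Set G = (0, 0), M = (1, 0), Q = (0, 1), Z = (3, 4); any affine frame gives the same invariant.
1. A is the centroid of triangle QGM ⇒ A = (1/3, 1/3)
2. L is the intersection of line GA and line MZ ⇒ L = (2, 2)
through Z parallel to AQ: direction (-1/3, 2/3); meets LA at P = (10/3, 10/3)
P = L + t·(A−L) with t = -4/5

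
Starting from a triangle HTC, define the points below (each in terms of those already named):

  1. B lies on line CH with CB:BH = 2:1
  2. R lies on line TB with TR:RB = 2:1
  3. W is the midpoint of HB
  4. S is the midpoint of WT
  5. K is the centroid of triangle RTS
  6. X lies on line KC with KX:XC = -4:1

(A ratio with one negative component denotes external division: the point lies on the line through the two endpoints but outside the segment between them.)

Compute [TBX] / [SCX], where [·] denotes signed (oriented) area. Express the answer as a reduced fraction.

Assign H = (0, 0), T = (1, 0), C = (0, 1) — the answer is frame-independent, so this choice is without loss of generality.
1. B lies on line CH with CB:BH = 2:1 ⇒ B = (0, 1/3)
2. R lies on line TB with TR:RB = 2:1 ⇒ R = (1/3, 2/9)
3. W is the midpoint of HB ⇒ W = (0, 1/6)
4. S is the midpoint of WT ⇒ S = (1/2, 1/12)
5. K is the centroid of triangle RTS ⇒ K = (11/18, 11/108)
6. X lies on line KC with KX:XC = -4:1 ⇒ X = (-11/54, 421/324)
2·[TBX] = -97/108, 2·[SCX] = 1/27
[TBX]:[SCX] = -97/108:1/27 = -97/4

[TBX]:[SCX] = -97/4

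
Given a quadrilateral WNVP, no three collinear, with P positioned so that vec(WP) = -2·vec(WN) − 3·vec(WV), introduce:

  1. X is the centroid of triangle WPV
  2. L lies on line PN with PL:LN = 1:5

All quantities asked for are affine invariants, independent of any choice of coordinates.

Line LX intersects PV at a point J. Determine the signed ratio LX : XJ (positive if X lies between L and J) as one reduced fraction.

Set W = (0, 0), N = (1, 0), V = (0, 1), P = (-2, -3); any affine frame gives the same invariant.
1. X is the centroid of triangle WPV ⇒ X = (-2/3, -2/3)
2. L lies on line PN with PL:LN = 1:5 ⇒ L = (-3/2, -5/2)
line LX meets PV at J = (1, 3)
X = L + t·(J−L) with t = 1/3, so LX:XJ = 1/3:2/3

LX:XJ = 1/2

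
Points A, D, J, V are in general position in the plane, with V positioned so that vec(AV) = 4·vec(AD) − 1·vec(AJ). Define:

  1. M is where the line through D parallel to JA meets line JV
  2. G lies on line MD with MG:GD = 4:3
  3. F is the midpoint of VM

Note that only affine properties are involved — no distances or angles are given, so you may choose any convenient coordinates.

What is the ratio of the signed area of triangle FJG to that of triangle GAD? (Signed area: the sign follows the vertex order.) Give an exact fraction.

[FJG]:[GAD] = 10/3

Work in coordinates with A = (0, 0), D = (1, 0), J = (0, 1), V = (4, -1).
1. M is where the line through D parallel to JA meets line JV ⇒ M = (1, 1/2)
2. G lies on line MD with MG:GD = 4:3 ⇒ G = (1, 3/14)
3. F is the midpoint of VM ⇒ F = (5/2, -1/4)
2·[FJG] = 5/7, 2·[GAD] = 3/14
[FJG]:[GAD] = 5/7:3/14 = 10/3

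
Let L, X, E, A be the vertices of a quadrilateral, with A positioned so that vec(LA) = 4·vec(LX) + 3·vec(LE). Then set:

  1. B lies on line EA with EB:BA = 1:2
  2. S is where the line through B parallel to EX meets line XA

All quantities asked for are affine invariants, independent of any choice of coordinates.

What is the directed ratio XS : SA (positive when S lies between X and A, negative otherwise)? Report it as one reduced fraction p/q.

XS:SA = 1/2

Assign L = (0, 0), X = (1, 0), E = (0, 1), A = (4, 3) — the answer is frame-independent, so this choice is without loss of generality.
1. B lies on line EA with EB:BA = 1:2 ⇒ B = (4/3, 5/3)
2. S is where the line through B parallel to EX meets line XA ⇒ S = (2, 1)
S = X + t·(A−X) with t = 1/3, so XS:SA = t:(1−t) = 1/3:2/3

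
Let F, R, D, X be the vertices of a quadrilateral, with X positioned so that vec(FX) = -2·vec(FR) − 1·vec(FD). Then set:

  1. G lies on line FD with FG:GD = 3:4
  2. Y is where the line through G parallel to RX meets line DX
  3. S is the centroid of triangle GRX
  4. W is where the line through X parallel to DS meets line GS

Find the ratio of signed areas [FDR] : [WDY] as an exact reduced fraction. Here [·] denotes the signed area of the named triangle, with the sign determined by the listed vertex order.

Work in coordinates with F = (0, 0), R = (1, 0), D = (0, 1), X = (-2, -1).
1. G lies on line FD with FG:GD = 3:4 ⇒ G = (0, 3/7)
2. Y is where the line through G parallel to RX meets line DX ⇒ Y = (-6/7, 1/7)
3. S is the centroid of triangle GRX ⇒ S = (-1/3, -4/21)
4. W is where the line through X parallel to DS meets line GS ⇒ W = (-10/3, -121/21)
2·[FDR] = -1, 2·[WDY] = 144/49
[FDR]:[WDY] = -1:144/49 = -49/144

[FDR]:[WDY] = -49/144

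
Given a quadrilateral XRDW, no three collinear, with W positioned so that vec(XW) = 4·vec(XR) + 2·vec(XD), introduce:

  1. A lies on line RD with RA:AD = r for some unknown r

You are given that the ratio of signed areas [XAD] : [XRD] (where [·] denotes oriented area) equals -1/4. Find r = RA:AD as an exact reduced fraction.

r = -5

Assign X = (0, 0), R = (1, 0), D = (0, 1), W = (4, 2) — the answer is frame-independent, so this choice is without loss of generality.
1. With RA:AD = r, write λ = r/(r+1) so A = R + λ·(D−R); A is affine-linear in λ
Every point depending on A is an affine combination of A and λ-independent points, so each such coordinate is linear in λ; the λ² term in each signed area is a multiple of (D−R)×(D−R) = 0, so 2·[XAD] and 2·[XRD] are each linear in λ. Evaluating at λ=0 and λ=1:
  2·[XAD] = −λ + 1,   2·[XRD] = 1
So [XAD]:[XRD] = (−λ + 1) / (1). Setting this equal to -1/4:
  −λ + 1 = -1/4·(1)  ⇒  λ = 5/4
Then r = λ/(1−λ) = (5/4)/(-1/4) = -5. Check: with r = -5, A = (-1/4, 5/4) and [XAD]:[XRD] = -1/4 as required.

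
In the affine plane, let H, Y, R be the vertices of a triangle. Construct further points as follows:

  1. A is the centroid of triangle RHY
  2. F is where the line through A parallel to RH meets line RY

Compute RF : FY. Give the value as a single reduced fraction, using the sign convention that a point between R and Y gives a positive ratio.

Work in coordinates with H = (0, 0), Y = (1, 0), R = (0, 1).
1. A is the centroid of triangle RHY ⇒ A = (1/3, 1/3)
2. F is where the line through A parallel to RH meets line RY ⇒ F = (1/3, 2/3)
F = R + t·(Y−R) with t = 1/3, so RF:FY = t:(1−t) = 1/3:2/3

RF:FY = 1/2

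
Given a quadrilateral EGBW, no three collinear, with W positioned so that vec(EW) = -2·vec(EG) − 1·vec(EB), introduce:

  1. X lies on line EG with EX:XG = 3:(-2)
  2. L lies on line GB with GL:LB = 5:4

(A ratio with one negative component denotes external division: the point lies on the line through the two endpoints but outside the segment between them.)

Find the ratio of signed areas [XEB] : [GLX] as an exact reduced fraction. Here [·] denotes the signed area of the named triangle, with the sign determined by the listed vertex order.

[XEB]:[GLX] = 27/10

Choose coordinates E = (0, 0), G = (1, 0), B = (0, 1), W = (-2, -1).
1. X lies on line EG with EX:XG = 3:(-2) ⇒ X = (3, 0)
2. L lies on line GB with GL:LB = 5:4 ⇒ L = (4/9, 5/9)
2·[XEB] = -3, 2·[GLX] = -10/9
[XEB]:[GLX] = -3:-10/9 = 27/10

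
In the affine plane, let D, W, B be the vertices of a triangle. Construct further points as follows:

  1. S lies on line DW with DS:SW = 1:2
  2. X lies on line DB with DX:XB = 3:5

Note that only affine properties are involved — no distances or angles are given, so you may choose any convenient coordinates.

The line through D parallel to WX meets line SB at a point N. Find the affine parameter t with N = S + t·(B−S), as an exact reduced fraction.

Choose coordinates D = (0, 0), W = (1, 0), B = (0, 1).
1. S lies on line DW with DS:SW = 1:2 ⇒ S = (1/3, 0)
2. X lies on line DB with DX:XB = 3:5 ⇒ X = (0, 3/8)
through D parallel to WX: direction (-1, 3/8); meets SB at N = (8/21, -1/7)
N = S + t·(B−S) with t = -1/7

t = -1/7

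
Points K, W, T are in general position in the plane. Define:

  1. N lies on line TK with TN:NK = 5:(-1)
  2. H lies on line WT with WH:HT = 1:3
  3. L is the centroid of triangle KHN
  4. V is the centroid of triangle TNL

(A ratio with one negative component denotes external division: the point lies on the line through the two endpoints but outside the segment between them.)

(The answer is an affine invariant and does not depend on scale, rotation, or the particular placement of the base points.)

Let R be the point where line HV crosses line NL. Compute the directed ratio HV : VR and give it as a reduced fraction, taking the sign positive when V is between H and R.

HV:VR = -8/5

Set K = (0, 0), W = (1, 0), T = (0, 1); any affine frame gives the same invariant.
1. N lies on line TK with TN:NK = 5:(-1) ⇒ N = (0, -1/4)
2. H lies on line WT with WH:HT = 1:3 ⇒ H = (3/4, 1/4)
3. L is the centroid of triangle KHN ⇒ L = (1/4, 0)
4. V is the centroid of triangle TNL ⇒ V = (1/12, 1/4)
line HV meets NL at R = (1/2, 1/4)
V = H + t·(R−H) with t = 8/3, so HV:VR = 8/3:-5/3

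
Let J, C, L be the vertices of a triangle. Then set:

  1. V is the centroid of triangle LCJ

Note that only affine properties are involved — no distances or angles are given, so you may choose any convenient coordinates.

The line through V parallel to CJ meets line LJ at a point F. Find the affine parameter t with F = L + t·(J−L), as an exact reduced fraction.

t = 2/3

Work in coordinates with J = (0, 0), C = (1, 0), L = (0, 1).
1. V is the centroid of triangle LCJ ⇒ V = (1/3, 1/3)
through V parallel to CJ: direction (-1, 0); meets LJ at F = (0, 1/3)
F = L + t·(J−L) with t = 2/3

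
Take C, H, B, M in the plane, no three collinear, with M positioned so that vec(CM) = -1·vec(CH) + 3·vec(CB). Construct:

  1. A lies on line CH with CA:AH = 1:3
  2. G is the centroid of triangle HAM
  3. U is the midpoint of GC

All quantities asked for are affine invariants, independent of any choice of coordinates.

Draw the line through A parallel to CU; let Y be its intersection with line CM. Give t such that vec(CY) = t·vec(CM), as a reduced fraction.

Work in coordinates with C = (0, 0), H = (1, 0), B = (0, 1), M = (-1, 3).
1. A lies on line CH with CA:AH = 1:3 ⇒ A = (1/4, 0)
2. G is the centroid of triangle HAM ⇒ G = (1/12, 1)
3. U is the midpoint of GC ⇒ U = (1/24, 1/2)
through A parallel to CU: direction (1/24, 1/2); meets CM at Y = (1/5, -3/5)
Y = C + t·(M−C) with t = -1/5

t = -1/5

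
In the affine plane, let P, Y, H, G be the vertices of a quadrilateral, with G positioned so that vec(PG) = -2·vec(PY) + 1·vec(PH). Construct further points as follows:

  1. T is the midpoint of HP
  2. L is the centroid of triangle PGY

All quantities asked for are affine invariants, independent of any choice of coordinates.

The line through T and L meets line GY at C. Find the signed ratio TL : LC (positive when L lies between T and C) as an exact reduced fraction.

TL:LC = -5/2

Choose coordinates P = (0, 0), Y = (1, 0), H = (0, 1), G = (-2, 1).
1. T is the midpoint of HP ⇒ T = (0, 1/2)
2. L is the centroid of triangle PGY ⇒ L = (-1/3, 1/3)
line TL meets GY at C = (-1/5, 2/5)
L = T + t·(C−T) with t = 5/3, so TL:LC = 5/3:-2/3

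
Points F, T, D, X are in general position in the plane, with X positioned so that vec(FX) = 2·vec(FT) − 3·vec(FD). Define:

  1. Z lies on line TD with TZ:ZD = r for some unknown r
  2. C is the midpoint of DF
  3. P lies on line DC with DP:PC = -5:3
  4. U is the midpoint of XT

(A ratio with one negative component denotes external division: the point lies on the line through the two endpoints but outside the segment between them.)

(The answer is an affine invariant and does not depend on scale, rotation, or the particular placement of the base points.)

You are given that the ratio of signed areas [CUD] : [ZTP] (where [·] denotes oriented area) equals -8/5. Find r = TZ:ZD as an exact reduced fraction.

Work in coordinates with F = (0, 0), T = (1, 0), D = (0, 1), X = (2, -3).
1. With TZ:ZD = r, write λ = r/(r+1) so Z = T + λ·(D−T); Z is affine-linear in λ
2. C is the midpoint of DF ⇒ C = (0, 1/2)
3. P lies on line DC with DP:PC = -5:3 ⇒ P = (0, -1/4)
4. U is the midpoint of XT ⇒ U = (3/2, -3/2)
Every point depending on Z is an affine combination of Z and λ-independent points, so each such coordinate is linear in λ; the λ² term in each signed area is a multiple of (D−T)×(D−T) = 0, so 2·[CUD] and 2·[ZTP] are each linear in λ. Evaluating at λ=0 and λ=1:
  2·[CUD] = 3/4,   2·[ZTP] = -5/4·λ
So [CUD]:[ZTP] = (3/4) / (-5/4·λ). Setting this equal to -8/5:
  3/4 = -8/5·(-5/4·λ)  ⇒  λ = 3/8
Then r = λ/(1−λ) = (3/8)/(5/8) = 3/5. Check: with r = 3/5, Z = (5/8, 3/8) and [CUD]:[ZTP] = -8/5 as required.

r = 3/5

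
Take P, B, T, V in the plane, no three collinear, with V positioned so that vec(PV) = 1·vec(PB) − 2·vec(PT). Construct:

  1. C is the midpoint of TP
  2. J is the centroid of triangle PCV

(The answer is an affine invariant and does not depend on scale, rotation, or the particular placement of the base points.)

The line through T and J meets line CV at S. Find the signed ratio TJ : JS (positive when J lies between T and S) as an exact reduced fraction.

Choose coordinates P = (0, 0), B = (1, 0), T = (0, 1), V = (1, -2).
1. C is the midpoint of TP ⇒ C = (0, 1/2)
2. J is the centroid of triangle PCV ⇒ J = (1/3, -1/2)
line TJ meets CV at S = (1/4, -1/8)
J = T + t·(S−T) with t = 4/3, so TJ:JS = 4/3:-1/3

TJ:JS = -4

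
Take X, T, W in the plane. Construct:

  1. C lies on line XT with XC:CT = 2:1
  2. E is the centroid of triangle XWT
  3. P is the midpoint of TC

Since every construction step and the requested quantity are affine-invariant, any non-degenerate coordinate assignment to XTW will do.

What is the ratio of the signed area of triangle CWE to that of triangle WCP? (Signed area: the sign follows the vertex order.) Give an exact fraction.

[CWE]:[WCP] = 2/3

Assign X = (0, 0), T = (1, 0), W = (0, 1) — the answer is frame-independent, so this choice is without loss of generality.
1. C lies on line XT with XC:CT = 2:1 ⇒ C = (2/3, 0)
2. E is the centroid of triangle XWT ⇒ E = (1/3, 1/3)
3. P is the midpoint of TC ⇒ P = (5/6, 0)
2·[CWE] = 1/9, 2·[WCP] = 1/6
[CWE]:[WCP] = 1/9:1/6 = 2/3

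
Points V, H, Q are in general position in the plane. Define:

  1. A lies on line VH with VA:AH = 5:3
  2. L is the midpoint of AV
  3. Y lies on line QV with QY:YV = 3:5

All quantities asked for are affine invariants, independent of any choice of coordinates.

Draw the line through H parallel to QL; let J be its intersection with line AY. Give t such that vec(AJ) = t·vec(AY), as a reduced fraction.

Set V = (0, 0), H = (1, 0), Q = (0, 1); any affine frame gives the same invariant.
1. A lies on line VH with VA:AH = 5:3 ⇒ A = (5/8, 0)
2. L is the midpoint of AV ⇒ L = (5/16, 0)
3. Y lies on line QV with QY:YV = 3:5 ⇒ Y = (0, 5/8)
through H parallel to QL: direction (5/16, -1); meets AY at J = (103/88, -6/11)
J = A + t·(Y−A) with t = -48/55

t = -48/55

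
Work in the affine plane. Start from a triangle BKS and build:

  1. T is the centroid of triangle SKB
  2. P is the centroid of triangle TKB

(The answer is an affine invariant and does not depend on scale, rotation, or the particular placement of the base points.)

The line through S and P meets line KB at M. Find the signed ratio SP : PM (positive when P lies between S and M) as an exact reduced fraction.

Choose coordinates B = (0, 0), K = (1, 0), S = (0, 1).
1. T is the centroid of triangle SKB ⇒ T = (1/3, 1/3)
2. P is the centroid of triangle TKB ⇒ P = (4/9, 1/9)
line SP meets KB at M = (1/2, 0)
P = S + t·(M−S) with t = 8/9, so SP:PM = 8/9:1/9

SP:PM = 8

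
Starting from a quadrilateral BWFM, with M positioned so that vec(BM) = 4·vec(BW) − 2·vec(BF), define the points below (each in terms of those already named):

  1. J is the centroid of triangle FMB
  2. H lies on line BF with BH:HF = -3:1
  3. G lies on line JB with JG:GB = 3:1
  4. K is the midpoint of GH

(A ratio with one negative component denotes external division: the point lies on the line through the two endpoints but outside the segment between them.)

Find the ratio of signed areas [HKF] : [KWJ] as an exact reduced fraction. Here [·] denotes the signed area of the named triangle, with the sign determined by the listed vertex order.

Choose coordinates B = (0, 0), W = (1, 0), F = (0, 1), M = (4, -2).
1. J is the centroid of triangle FMB ⇒ J = (4/3, -1/3)
2. H lies on line BF with BH:HF = -3:1 ⇒ H = (0, 3/2)
3. G lies on line JB with JG:GB = 3:1 ⇒ G = (1/3, -1/12)
4. K is the midpoint of GH ⇒ K = (1/6, 17/24)
2·[HKF] = -1/12, 2·[KWJ] = -1/24
[HKF]:[KWJ] = -1/12:-1/24 = 2

[HKF]:[KWJ] = 2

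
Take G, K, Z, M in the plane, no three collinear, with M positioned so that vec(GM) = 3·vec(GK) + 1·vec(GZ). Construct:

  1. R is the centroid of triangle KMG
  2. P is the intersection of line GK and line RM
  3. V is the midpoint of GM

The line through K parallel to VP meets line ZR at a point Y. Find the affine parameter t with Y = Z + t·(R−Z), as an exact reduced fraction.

Set G = (0, 0), K = (1, 0), Z = (0, 1), M = (3, 1); any affine frame gives the same invariant.
1. R is the centroid of triangle KMG ⇒ R = (4/3, 1/3)
2. P is the intersection of line GK and line RM ⇒ P = (1/2, 0)
3. V is the midpoint of GM ⇒ V = (3/2, 1/2)
through K parallel to VP: direction (-1, -1/2); meets ZR at Y = (3/2, 1/4)
Y = Z + t·(R−Z) with t = 9/8

t = 9/8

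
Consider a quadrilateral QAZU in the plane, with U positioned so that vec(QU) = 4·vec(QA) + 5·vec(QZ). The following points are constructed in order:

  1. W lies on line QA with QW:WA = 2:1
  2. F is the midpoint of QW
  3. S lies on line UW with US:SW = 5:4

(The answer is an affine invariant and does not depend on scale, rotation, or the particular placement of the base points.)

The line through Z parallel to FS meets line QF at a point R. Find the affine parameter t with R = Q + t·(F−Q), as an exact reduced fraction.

Set Q = (0, 0), A = (1, 0), Z = (0, 1), U = (4, 5); any affine frame gives the same invariant.
1. W lies on line QA with QW:WA = 2:1 ⇒ W = (2/3, 0)
2. F is the midpoint of QW ⇒ F = (1/3, 0)
3. S lies on line UW with US:SW = 5:4 ⇒ S = (58/27, 20/9)
through Z parallel to FS: direction (49/27, 20/9); meets QF at R = (-49/60, 0)
R = Q + t·(F−Q) with t = -49/20

t = -49/20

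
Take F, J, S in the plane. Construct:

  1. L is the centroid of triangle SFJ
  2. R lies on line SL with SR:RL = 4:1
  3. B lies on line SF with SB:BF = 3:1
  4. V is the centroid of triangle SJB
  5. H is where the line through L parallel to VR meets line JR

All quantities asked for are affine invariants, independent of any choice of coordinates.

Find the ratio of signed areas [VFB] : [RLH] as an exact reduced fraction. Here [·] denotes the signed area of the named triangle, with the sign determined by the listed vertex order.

[VFB]:[RLH] = 5/4

Assign F = (0, 0), J = (1, 0), S = (0, 1) — the answer is frame-independent, so this choice is without loss of generality.
1. L is the centroid of triangle SFJ ⇒ L = (1/3, 1/3)
2. R lies on line SL with SR:RL = 4:1 ⇒ R = (4/15, 7/15)
3. B lies on line SF with SB:BF = 3:1 ⇒ B = (0, 1/4)
4. V is the centroid of triangle SJB ⇒ V = (1/3, 5/12)
5. H is where the line through L parallel to VR meets line JR ⇒ H = (-7/15, 14/15)
2·[VFB] = -1/12, 2·[RLH] = -1/15
[VFB]:[RLH] = -1/12:-1/15 = 5/4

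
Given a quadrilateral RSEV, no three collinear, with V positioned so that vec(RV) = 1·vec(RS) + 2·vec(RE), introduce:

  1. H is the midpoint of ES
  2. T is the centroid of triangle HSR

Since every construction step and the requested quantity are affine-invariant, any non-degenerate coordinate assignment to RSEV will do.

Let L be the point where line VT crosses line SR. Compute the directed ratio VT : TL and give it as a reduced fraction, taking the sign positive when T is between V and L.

VT:TL = 11

Work in coordinates with R = (0, 0), S = (1, 0), E = (0, 1), V = (1, 2).
1. H is the midpoint of ES ⇒ H = (1/2, 1/2)
2. T is the centroid of triangle HSR ⇒ T = (1/2, 1/6)
line VT meets SR at L = (5/11, 0)
T = V + t·(L−V) with t = 11/12, so VT:TL = 11/12:1/12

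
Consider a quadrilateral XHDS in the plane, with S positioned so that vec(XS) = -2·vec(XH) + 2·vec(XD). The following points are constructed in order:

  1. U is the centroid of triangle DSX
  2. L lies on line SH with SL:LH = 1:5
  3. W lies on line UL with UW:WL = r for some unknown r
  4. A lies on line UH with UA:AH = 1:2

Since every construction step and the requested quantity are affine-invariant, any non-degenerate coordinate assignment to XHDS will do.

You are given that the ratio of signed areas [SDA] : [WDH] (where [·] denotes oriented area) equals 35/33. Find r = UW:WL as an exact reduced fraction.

r = 2/3

Choose coordinates X = (0, 0), H = (1, 0), D = (0, 1), S = (-2, 2).
1. U is the centroid of triangle DSX ⇒ U = (-2/3, 1)
2. L lies on line SH with SL:LH = 1:5 ⇒ L = (-3/2, 5/3)
3. With UW:WL = r, write λ = r/(r+1) so W = U + λ·(L−U); W is affine-linear in λ
4. A lies on line UH with UA:AH = 1:2 ⇒ A = (-1/9, 2/3)
Every point depending on W is an affine combination of W and λ-independent points, so each such coordinate is linear in λ; the λ² term in each signed area is a multiple of (L−U)×(L−U) = 0, so 2·[SDA] and 2·[WDH] are each linear in λ. Evaluating at λ=0 and λ=1:
  2·[SDA] = -7/9,   2·[WDH] = -1/6·λ − 2/3
So [SDA]:[WDH] = (-7/9) / (-1/6·λ − 2/3). Setting this equal to 35/33:
  -7/9 = 35/33·(-1/6·λ − 2/3)  ⇒  λ = 2/5
Then r = λ/(1−λ) = (2/5)/(3/5) = 2/3. Check: with r = 2/3, W = (-1, 19/15) and [SDA]:[WDH] = 35/33 as required.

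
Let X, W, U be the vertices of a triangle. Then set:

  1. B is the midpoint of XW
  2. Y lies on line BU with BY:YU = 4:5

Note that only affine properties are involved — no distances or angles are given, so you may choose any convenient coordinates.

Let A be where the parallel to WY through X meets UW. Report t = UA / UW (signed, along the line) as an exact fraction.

Assign X = (0, 0), W = (1, 0), U = (0, 1) — the answer is frame-independent, so this choice is without loss of generality.
1. B is the midpoint of XW ⇒ B = (1/2, 0)
2. Y lies on line BU with BY:YU = 4:5 ⇒ Y = (5/18, 4/9)
through X parallel to WY: direction (-13/18, 4/9); meets UW at A = (13/5, -8/5)
A = U + t·(W−U) with t = 13/5

t = 13/5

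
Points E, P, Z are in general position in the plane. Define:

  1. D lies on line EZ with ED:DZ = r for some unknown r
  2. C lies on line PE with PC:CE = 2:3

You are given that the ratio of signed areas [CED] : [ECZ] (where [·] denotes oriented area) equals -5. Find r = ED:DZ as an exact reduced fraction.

r = -5/4

Work in coordinates with E = (0, 0), P = (1, 0), Z = (0, 1).
1. With ED:DZ = r, write λ = r/(r+1) so D = E + λ·(Z−E); D is affine-linear in λ
2. C lies on line PE with PC:CE = 2:3 ⇒ C = (3/5, 0)
Every point depending on D is an affine combination of D and λ-independent points, so each such coordinate is linear in λ; the λ² term in each signed area is a multiple of (Z−E)×(Z−E) = 0, so 2·[CED] and 2·[ECZ] are each linear in λ. Evaluating at λ=0 and λ=1:
  2·[CED] = -3/5·λ,   2·[ECZ] = 3/5
So [CED]:[ECZ] = (-3/5·λ) / (3/5). Setting this equal to -5:
  -3/5·λ = -5·(3/5)  ⇒  λ = 5
Then r = λ/(1−λ) = (5)/(-4) = -5/4. Check: with r = -5/4, D = (0, 5) and [CED]:[ECZ] = -5 as required.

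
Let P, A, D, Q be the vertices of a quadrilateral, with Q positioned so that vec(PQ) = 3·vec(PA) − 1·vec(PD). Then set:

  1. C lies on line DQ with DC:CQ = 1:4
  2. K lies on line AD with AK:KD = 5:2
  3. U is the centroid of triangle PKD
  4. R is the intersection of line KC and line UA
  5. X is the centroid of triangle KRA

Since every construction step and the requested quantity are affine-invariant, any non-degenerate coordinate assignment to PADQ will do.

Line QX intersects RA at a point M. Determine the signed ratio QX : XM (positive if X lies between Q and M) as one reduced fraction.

Work in coordinates with P = (0, 0), A = (1, 0), D = (0, 1), Q = (3, -1).
1. C lies on line DQ with DC:CQ = 1:4 ⇒ C = (3/5, 3/5)
2. K lies on line AD with AK:KD = 5:2 ⇒ K = (2/7, 5/7)
3. U is the centroid of triangle PKD ⇒ U = (2/21, 4/7)
4. R is the intersection of line KC and line UA ⇒ R = (-39/56, 15/14)
5. X is the centroid of triangle KRA ⇒ X = (11/56, 25/42)
line QX meets RA at M = (-135/112, 39/28)
X = Q + t·(M−Q) with t = 2/3, so QX:XM = 2/3:1/3

QX:XM = 2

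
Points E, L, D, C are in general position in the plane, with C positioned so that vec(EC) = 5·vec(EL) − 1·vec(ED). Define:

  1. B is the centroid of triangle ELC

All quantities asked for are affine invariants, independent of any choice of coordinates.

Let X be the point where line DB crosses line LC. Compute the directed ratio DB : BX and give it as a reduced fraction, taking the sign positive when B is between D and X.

DB:BX = -10

Choose coordinates E = (0, 0), L = (1, 0), D = (0, 1), C = (5, -1).
1. B is the centroid of triangle ELC ⇒ B = (2, -1/3)
line DB meets LC at X = (9/5, -1/5)
B = D + t·(X−D) with t = 10/9, so DB:BX = 10/9:-1/9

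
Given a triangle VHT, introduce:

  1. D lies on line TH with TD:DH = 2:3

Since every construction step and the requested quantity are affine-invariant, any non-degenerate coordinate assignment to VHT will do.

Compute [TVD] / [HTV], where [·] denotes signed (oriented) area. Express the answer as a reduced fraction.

Choose coordinates V = (0, 0), H = (1, 0), T = (0, 1).
1. D lies on line TH with TD:DH = 2:3 ⇒ D = (2/5, 3/5)
2·[TVD] = 2/5, 2·[HTV] = 1
[TVD]:[HTV] = 2/5:1 = 2/5

[TVD]:[HTV] = 2/5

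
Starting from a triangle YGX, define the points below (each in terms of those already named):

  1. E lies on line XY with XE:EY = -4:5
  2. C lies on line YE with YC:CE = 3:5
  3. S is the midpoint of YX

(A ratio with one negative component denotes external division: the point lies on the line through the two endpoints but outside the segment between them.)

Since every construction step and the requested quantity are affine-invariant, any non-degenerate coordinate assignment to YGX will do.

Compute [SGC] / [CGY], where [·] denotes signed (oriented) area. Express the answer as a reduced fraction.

Assign Y = (0, 0), G = (1, 0), X = (0, 1) — the answer is frame-independent, so this choice is without loss of generality.
1. E lies on line XY with XE:EY = -4:5 ⇒ E = (0, 5)
2. C lies on line YE with YC:CE = 3:5 ⇒ C = (0, 15/8)
3. S is the midpoint of YX ⇒ S = (0, 1/2)
2·[SGC] = 11/8, 2·[CGY] = -15/8
[SGC]:[CGY] = 11/8:-15/8 = -11/15

[SGC]:[CGY] = -11/15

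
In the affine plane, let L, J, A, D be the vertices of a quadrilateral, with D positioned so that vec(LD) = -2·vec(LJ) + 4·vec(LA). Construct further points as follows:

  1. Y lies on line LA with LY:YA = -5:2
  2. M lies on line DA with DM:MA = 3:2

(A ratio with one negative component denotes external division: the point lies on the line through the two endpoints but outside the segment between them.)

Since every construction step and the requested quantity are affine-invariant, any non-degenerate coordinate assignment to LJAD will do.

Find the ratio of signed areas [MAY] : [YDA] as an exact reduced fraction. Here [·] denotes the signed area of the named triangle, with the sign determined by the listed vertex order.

[MAY]:[YDA] = 2/5

Choose coordinates L = (0, 0), J = (1, 0), A = (0, 1), D = (-2, 4).
1. Y lies on line LA with LY:YA = -5:2 ⇒ Y = (0, 5/3)
2. M lies on line DA with DM:MA = 3:2 ⇒ M = (-4/5, 11/5)
2·[MAY] = 8/15, 2·[YDA] = 4/3
[MAY]:[YDA] = 8/15:4/3 = 2/5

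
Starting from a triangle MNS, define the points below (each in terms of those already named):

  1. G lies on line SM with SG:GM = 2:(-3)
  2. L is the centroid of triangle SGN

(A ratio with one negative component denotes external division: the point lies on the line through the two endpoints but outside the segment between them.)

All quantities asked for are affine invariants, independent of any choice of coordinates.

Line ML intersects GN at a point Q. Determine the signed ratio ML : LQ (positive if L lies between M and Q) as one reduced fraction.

ML:LQ = 7/2

Choose coordinates M = (0, 0), N = (1, 0), S = (0, 1).
1. G lies on line SM with SG:GM = 2:(-3) ⇒ G = (0, 3)
2. L is the centroid of triangle SGN ⇒ L = (1/3, 4/3)
line ML meets GN at Q = (3/7, 12/7)
L = M + t·(Q−M) with t = 7/9, so ML:LQ = 7/9:2/9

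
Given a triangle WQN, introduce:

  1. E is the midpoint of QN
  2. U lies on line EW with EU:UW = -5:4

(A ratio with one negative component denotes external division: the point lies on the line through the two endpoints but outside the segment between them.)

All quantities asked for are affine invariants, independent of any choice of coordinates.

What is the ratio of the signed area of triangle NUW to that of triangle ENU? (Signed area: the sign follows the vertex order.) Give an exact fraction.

Choose coordinates W = (0, 0), Q = (1, 0), N = (0, 1).
1. E is the midpoint of QN ⇒ E = (1/2, 1/2)
2. U lies on line EW with EU:UW = -5:4 ⇒ U = (-2, -2)
2·[NUW] = 2, 2·[ENU] = 5/2
[NUW]:[ENU] = 2:5/2 = 4/5

[NUW]:[ENU] = 4/5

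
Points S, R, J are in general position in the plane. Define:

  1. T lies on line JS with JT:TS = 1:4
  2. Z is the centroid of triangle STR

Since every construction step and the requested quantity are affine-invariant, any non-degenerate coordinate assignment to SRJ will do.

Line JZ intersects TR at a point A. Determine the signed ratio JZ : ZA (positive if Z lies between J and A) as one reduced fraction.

JZ:ZA = -7/4

Assign S = (0, 0), R = (1, 0), J = (0, 1) — the answer is frame-independent, so this choice is without loss of generality.
1. T lies on line JS with JT:TS = 1:4 ⇒ T = (0, 4/5)
2. Z is the centroid of triangle STR ⇒ Z = (1/3, 4/15)
line JZ meets TR at A = (1/7, 24/35)
Z = J + t·(A−J) with t = 7/3, so JZ:ZA = 7/3:-4/3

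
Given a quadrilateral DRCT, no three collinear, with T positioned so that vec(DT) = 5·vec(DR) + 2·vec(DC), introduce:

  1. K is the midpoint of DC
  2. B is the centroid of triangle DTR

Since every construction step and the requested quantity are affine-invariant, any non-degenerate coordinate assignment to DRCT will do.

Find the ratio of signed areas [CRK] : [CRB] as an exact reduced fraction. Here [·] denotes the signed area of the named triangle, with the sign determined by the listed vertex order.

Assign D = (0, 0), R = (1, 0), C = (0, 1), T = (5, 2) — the answer is frame-independent, so this choice is without loss of generality.
1. K is the midpoint of DC ⇒ K = (0, 1/2)
2. B is the centroid of triangle DTR ⇒ B = (2, 2/3)
2·[CRK] = -1/2, 2·[CRB] = 5/3
[CRK]:[CRB] = -1/2:5/3 = -3/10

[CRK]:[CRB] = -3/10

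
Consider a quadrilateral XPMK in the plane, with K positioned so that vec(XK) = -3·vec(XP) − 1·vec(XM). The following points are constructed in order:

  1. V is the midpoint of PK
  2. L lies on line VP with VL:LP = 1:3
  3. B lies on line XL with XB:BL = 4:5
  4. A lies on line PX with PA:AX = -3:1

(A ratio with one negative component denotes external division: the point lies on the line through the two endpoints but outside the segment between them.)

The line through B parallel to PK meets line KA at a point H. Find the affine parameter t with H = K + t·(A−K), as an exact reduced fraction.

t = 10/27

Assign X = (0, 0), P = (1, 0), M = (0, 1), K = (-3, -1) — the answer is frame-independent, so this choice is without loss of generality.
1. V is the midpoint of PK ⇒ V = (-1, -1/2)
2. L lies on line VP with VL:LP = 1:3 ⇒ L = (-1/2, -3/8)
3. B lies on line XL with XB:BL = 4:5 ⇒ B = (-2/9, -1/6)
4. A lies on line PX with PA:AX = -3:1 ⇒ A = (-1/2, 0)
through B parallel to PK: direction (-4, -1); meets KA at H = (-56/27, -17/27)
H = K + t·(A−K) with t = 10/27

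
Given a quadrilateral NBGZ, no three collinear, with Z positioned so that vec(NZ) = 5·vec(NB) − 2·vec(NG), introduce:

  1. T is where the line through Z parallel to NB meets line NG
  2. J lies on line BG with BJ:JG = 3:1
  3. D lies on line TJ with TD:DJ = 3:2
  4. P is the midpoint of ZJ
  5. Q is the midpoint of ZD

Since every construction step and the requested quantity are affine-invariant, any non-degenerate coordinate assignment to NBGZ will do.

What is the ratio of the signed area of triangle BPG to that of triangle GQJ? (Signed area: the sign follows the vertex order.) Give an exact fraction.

[BPG]:[GQJ] = -10

Choose coordinates N = (0, 0), B = (1, 0), G = (0, 1), Z = (5, -2).
1. T is where the line through Z parallel to NB meets line NG ⇒ T = (0, -2)
2. J lies on line BG with BJ:JG = 3:1 ⇒ J = (1/4, 3/4)
3. D lies on line TJ with TD:DJ = 3:2 ⇒ D = (3/20, -7/20)
4. P is the midpoint of ZJ ⇒ P = (21/8, -5/8)
5. Q is the midpoint of ZD ⇒ Q = (103/40, -47/40)
2·[BPG] = 1, 2·[GQJ] = -1/10
[BPG]:[GQJ] = 1:-1/10 = -10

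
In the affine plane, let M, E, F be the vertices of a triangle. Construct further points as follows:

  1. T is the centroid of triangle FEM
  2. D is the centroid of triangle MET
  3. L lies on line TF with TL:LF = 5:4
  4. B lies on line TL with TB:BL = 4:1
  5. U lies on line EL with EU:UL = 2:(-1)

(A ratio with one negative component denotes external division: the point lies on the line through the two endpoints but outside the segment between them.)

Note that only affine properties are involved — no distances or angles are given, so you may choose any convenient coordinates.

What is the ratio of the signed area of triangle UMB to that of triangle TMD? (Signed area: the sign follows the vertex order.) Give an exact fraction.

Assign M = (0, 0), E = (1, 0), F = (0, 1) — the answer is frame-independent, so this choice is without loss of generality.
1. T is the centroid of triangle FEM ⇒ T = (1/3, 1/3)
2. D is the centroid of triangle MET ⇒ D = (4/9, 1/9)
3. L lies on line TF with TL:LF = 5:4 ⇒ L = (4/27, 19/27)
4. B lies on line TL with TB:BL = 4:1 ⇒ B = (5/27, 17/27)
5. U lies on line EL with EU:UL = 2:(-1) ⇒ U = (-19/27, 38/27)
2·[UMB] = 19/27, 2·[TMD] = 1/9
[UMB]:[TMD] = 19/27:1/9 = 19/3

[UMB]:[TMD] = 19/3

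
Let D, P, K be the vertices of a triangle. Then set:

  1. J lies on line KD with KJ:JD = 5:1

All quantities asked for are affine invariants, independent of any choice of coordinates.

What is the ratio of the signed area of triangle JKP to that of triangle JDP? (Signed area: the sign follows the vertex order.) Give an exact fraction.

Assign D = (0, 0), P = (1, 0), K = (0, 1) — the answer is frame-independent, so this choice is without loss of generality.
1. J lies on line KD with KJ:JD = 5:1 ⇒ J = (0, 1/6)
2·[JKP] = -5/6, 2·[JDP] = 1/6
[JKP]:[JDP] = -5/6:1/6 = -5

[JKP]:[JDP] = -5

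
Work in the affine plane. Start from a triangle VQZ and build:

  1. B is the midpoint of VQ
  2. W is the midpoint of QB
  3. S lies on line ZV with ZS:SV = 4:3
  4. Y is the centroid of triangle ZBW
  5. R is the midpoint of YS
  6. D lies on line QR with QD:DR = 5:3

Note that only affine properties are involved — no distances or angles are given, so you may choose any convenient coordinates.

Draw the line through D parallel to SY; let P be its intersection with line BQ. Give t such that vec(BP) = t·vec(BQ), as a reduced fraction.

Set V = (0, 0), Q = (1, 0), Z = (0, 1); any affine frame gives the same invariant.
1. B is the midpoint of VQ ⇒ B = (1/2, 0)
2. W is the midpoint of QB ⇒ W = (3/4, 0)
3. S lies on line ZV with ZS:SV = 4:3 ⇒ S = (0, 3/7)
4. Y is the centroid of triangle ZBW ⇒ Y = (5/12, 1/3)
5. R is the midpoint of YS ⇒ R = (5/24, 8/21)
6. D lies on line QR with QD:DR = 5:3 ⇒ D = (97/192, 5/21)
through D parallel to SY: direction (5/12, -2/21); meets BQ at P = (99/64, 0)
P = B + t·(Q−B) with t = 67/32

t = 67/32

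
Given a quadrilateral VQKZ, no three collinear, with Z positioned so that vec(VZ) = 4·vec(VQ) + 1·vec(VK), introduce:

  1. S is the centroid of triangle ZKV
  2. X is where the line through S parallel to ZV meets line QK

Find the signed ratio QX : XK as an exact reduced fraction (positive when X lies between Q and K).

QX:XK = 7/8

Work in coordinates with V = (0, 0), Q = (1, 0), K = (0, 1), Z = (4, 1).
1. S is the centroid of triangle ZKV ⇒ S = (4/3, 2/3)
2. X is where the line through S parallel to ZV meets line QK ⇒ X = (8/15, 7/15)
X = Q + t·(K−Q) with t = 7/15, so QX:XK = t:(1−t) = 7/15:8/15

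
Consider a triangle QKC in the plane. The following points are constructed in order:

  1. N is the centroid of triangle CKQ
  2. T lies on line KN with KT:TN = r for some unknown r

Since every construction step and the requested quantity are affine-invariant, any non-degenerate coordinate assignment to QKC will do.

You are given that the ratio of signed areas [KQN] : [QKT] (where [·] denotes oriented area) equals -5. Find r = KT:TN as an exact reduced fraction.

Work in coordinates with Q = (0, 0), K = (1, 0), C = (0, 1).
1. N is the centroid of triangle CKQ ⇒ N = (1/3, 1/3)
2. With KT:TN = r, write λ = r/(r+1) so T = K + λ·(N−K); T is affine-linear in λ
Every point depending on T is an affine combination of T and λ-independent points, so each such coordinate is linear in λ; the λ² term in each signed area is a multiple of (N−K)×(N−K) = 0, so 2·[KQN] and 2·[QKT] are each linear in λ. Evaluating at λ=0 and λ=1:
  2·[KQN] = -1/3,   2·[QKT] = 1/3·λ
So [KQN]:[QKT] = (-1/3) / (1/3·λ). Setting this equal to -5:
  -1/3 = -5·(1/3·λ)  ⇒  λ = 1/5
Then r = λ/(1−λ) = (1/5)/(4/5) = 1/4. Check: with r = 1/4, T = (13/15, 1/15) and [KQN]:[QKT] = -5 as required.

r = 1/4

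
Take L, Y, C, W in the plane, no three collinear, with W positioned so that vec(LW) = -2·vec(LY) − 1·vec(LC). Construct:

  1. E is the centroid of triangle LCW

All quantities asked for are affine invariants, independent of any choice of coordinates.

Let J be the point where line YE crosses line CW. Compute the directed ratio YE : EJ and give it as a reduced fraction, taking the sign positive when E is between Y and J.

YE:EJ = 5

Set L = (0, 0), Y = (1, 0), C = (0, 1), W = (-2, -1); any affine frame gives the same invariant.
1. E is the centroid of triangle LCW ⇒ E = (-2/3, 0)
line YE meets CW at J = (-1, 0)
E = Y + t·(J−Y) with t = 5/6, so YE:EJ = 5/6:1/6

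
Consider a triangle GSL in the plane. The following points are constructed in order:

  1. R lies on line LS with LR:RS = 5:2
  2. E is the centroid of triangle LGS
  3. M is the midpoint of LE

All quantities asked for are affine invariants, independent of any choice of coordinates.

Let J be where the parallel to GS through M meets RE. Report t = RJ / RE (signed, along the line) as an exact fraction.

Work in coordinates with G = (0, 0), S = (1, 0), L = (0, 1).
1. R lies on line LS with LR:RS = 5:2 ⇒ R = (5/7, 2/7)
2. E is the centroid of triangle LGS ⇒ E = (1/3, 1/3)
3. M is the midpoint of LE ⇒ M = (1/6, 2/3)
through M parallel to GS: direction (1, 0); meets RE at J = (-7/3, 2/3)
J = R + t·(E−R) with t = 8

t = 8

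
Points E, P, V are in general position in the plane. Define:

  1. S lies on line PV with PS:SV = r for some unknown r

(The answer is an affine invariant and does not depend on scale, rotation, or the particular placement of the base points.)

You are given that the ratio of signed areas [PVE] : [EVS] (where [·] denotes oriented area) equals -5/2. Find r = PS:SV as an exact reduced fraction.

Choose coordinates E = (0, 0), P = (1, 0), V = (0, 1).
1. With PS:SV = r, write λ = r/(r+1) so S = P + λ·(V−P); S is affine-linear in λ
Every point depending on S is an affine combination of S and λ-independent points, so each such coordinate is linear in λ; the λ² term in each signed area is a multiple of (V−P)×(V−P) = 0, so 2·[PVE] and 2·[EVS] are each linear in λ. Evaluating at λ=0 and λ=1:
  2·[PVE] = 1,   2·[EVS] = λ − 1
So [PVE]:[EVS] = (1) / (λ − 1). Setting this equal to -5/2:
  1 = -5/2·(λ − 1)  ⇒  λ = 3/5
Then r = λ/(1−λ) = (3/5)/(2/5) = 3/2. Check: with r = 3/2, S = (2/5, 3/5) and [PVE]:[EVS] = -5/2 as required.

r = 3/2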